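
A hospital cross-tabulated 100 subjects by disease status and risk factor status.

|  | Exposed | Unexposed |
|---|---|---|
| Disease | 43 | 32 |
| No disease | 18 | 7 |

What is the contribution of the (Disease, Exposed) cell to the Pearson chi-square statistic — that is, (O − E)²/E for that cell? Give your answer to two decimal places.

0.17

Row total (Disease) = 75; column total (Exposed) = 61; N = 100.
Expected count E = 75 × 61 / 100 = 45.750.
Contribution = (O − E)²/E = (43 − 45.750)² / 45.750 = 0.17.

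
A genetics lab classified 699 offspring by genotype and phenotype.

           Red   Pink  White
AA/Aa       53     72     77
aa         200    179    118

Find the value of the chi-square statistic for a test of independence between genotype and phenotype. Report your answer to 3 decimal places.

Row totals: 202, 497. Column totals: 253, 251, 195. Grand total N = 699.
Expected counts (row total × column total / N):
  AA/Aa, Red: 202×253/699 = 73.1130
  AA/Aa, Pink: 202×251/699 = 72.5351
  AA/Aa, White: 202×195/699 = 56.3519
  aa, Red: 497×253/699 = 179.8870
  aa, Pink: 497×251/699 = 178.4649
  aa, White: 497×195/699 = 138.6481
Contributions (O − E)²/E:
  (53 − 73.1130)²/73.1130 = 5.5330
  (72 − 72.5351)²/72.5351 = 0.0039
  (77 − 56.3519)²/56.3519 = 7.5657
  (200 − 179.8870)²/179.8870 = 2.2488
  (179 − 178.4649)²/178.4649 = 0.0016
  (118 − 138.6481)²/138.6481 = 3.0750
χ² = 5.5330 + 0.0039 + 7.5657 + 2.2488 + 0.0016 + 3.0750 = 18.428

18.428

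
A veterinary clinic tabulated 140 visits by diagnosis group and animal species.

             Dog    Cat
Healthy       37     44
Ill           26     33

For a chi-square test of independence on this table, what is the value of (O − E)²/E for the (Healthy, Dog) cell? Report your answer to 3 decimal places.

Row total (Healthy) = 81; column total (Dog) = 63; N = 140.
Expected count E = 81 × 63 / 140 = 36.4500.
Contribution = (O − E)²/E = (37 − 36.4500)² / 36.4500 = 0.008.

0.008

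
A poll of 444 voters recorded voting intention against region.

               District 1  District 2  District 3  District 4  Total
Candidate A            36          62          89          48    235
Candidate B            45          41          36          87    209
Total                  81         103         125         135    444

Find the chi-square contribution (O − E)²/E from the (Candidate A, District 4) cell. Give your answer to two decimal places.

Row total (Candidate A) = 235; column total (District 4) = 135; N = 444.
Expected count E = 235 × 135 / 444 = 71.453.
Contribution = (O − E)²/E = (48 − 71.453)² / 71.453 = 7.70.

7.70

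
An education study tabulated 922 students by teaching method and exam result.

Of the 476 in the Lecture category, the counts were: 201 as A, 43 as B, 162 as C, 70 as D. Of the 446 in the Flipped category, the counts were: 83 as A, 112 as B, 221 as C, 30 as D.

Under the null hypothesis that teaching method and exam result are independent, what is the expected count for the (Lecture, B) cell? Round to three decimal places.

Row total (Lecture) = 476; column total (B) = 155; grand total N = 922.
Expected count = (row total × column total) / N = 476 × 155 / 922 = 80.022.

80.022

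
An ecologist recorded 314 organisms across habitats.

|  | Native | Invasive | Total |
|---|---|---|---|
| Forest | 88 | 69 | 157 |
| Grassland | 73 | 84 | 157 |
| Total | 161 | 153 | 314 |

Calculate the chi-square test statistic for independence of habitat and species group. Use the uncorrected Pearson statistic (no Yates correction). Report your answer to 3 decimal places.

Grand total N = 314.
Expected counts (row total × column total / N):
  Forest, Native: 157×161/314 = 80.5000
  Forest, Invasive: 157×153/314 = 76.5000
  Grassland, Native: 157×161/314 = 80.5000
  Grassland, Invasive: 157×153/314 = 76.5000
Contributions (O − E)²/E:
  (88 − 80.5000)²/80.5000 = 0.6988
  (69 − 76.5000)²/76.5000 = 0.7353
  (73 − 80.5000)²/80.5000 = 0.6988
  (84 − 76.5000)²/76.5000 = 0.7353
χ² = 0.6988 + 0.7353 + 0.6988 + 0.7353 = 2.868

2.868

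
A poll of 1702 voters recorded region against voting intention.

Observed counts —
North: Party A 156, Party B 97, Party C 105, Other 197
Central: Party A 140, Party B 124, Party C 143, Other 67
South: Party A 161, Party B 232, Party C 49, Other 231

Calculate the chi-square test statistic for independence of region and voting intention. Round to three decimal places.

Row totals: 555, 474, 673. Column totals: 457, 453, 297, 495. Grand total N = 1702.
Expected counts (row total × column total / N):
  North, Party A: 555×457/1702 = 149.0217
  North, Party B: 555×453/1702 = 147.7174
  North, Party C: 555×297/1702 = 96.8478
  North, Other: 555×495/1702 = 161.4130
  Central, Party A: 474×457/1702 = 127.2726
  Central, Party B: 474×453/1702 = 126.1586
  Central, Party C: 474×297/1702 = 82.7133
  Central, Other: 474×495/1702 = 137.8555
  South, Party A: 673×457/1702 = 180.7056
  South, Party B: 673×453/1702 = 179.1240
  South, Party C: 673×297/1702 = 117.4389
  South, Other: 673×495/1702 = 195.7315
Contributions (O − E)²/E:
  (156 − 149.0217)²/149.0217 = 0.3268
  (97 − 147.7174)²/147.7174 = 17.4133
  (105 − 96.8478)²/96.8478 = 0.6862
  (197 − 161.4130)²/161.4130 = 7.8459
  (140 − 127.2726)²/127.2726 = 1.2728
  (124 − 126.1586)²/126.1586 = 0.0369
  (143 − 82.7133)²/82.7133 = 43.9408
  (67 − 137.8555)²/137.8555 = 36.4186
  (161 − 180.7056)²/180.7056 = 2.1489
  (232 − 179.1240)²/179.1240 = 15.6086
  (49 − 117.4389)²/117.4389 = 39.8836
  (231 − 195.7315)²/195.7315 = 6.3550
χ² = 0.3268 + 17.4133 + 0.6862 + 7.8459 + 1.2728 + 0.0369 + 43.9408 + 36.4186 + 2.1489 + 15.6086 + 39.8836 + 6.3550 = 171.937

171.937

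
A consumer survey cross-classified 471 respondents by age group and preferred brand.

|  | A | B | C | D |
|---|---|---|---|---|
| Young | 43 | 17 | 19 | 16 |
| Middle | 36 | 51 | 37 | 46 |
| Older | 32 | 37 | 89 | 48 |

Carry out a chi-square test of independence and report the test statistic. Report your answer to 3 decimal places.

53.243

Row totals: 95, 170, 206. Column totals: 111, 105, 145, 110. Grand total N = 471.
Expected counts (row total × column total / N):
  Young, A: 95×111/471 = 22.38854
  Young, B: 95×105/471 = 21.17834
  Young, C: 95×145/471 = 29.24628
  Young, D: 95×110/471 = 22.18684
  Middle, A: 170×111/471 = 40.06369
  Middle, B: 170×105/471 = 37.89809
  Middle, C: 170×145/471 = 52.33546
  Middle, D: 170×110/471 = 39.70276
  Older, A: 206×111/471 = 48.54777
  Older, B: 206×105/471 = 45.92357
  Older, C: 206×145/471 = 63.41826
  Older, D: 206×110/471 = 48.11040
Contributions (O − E)²/E:
  (43 − 22.38854)²/22.38854 = 18.9754
  (17 − 21.17834)²/21.17834 = 0.8244
  (19 − 29.24628)²/29.24628 = 3.5897
  (16 − 22.18684)²/22.18684 = 1.7252
  (36 − 40.06369)²/40.06369 = 0.4122
  (51 − 37.89809)²/37.89809 = 4.5295
  (37 − 52.33546)²/52.33546 = 4.4936
  (46 − 39.70276)²/39.70276 = 0.9988
  (32 − 48.54777)²/48.54777 = 5.6404
  (37 − 45.92357)²/45.92357 = 1.7340
  (89 − 63.41826)²/63.41826 = 10.3192
  (48 − 48.11040)²/48.11040 = 0.0003
χ² = 18.9754 + 0.8244 + 3.5897 + 1.7252 + 0.4122 + 4.5295 + 4.4936 + 0.9988 + 5.6404 + 1.7340 + 10.3192 + 0.0003 = 53.243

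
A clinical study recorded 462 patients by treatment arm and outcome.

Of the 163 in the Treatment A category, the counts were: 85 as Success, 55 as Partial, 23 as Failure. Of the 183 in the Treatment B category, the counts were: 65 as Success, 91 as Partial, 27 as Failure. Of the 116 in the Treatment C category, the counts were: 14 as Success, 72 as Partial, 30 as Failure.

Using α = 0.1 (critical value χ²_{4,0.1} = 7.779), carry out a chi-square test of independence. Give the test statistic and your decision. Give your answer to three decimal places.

49.158; reject H₀

Row totals: 163, 183, 116. Column totals: 164, 218, 80. Grand total N = 462.
Expected counts (row total × column total / N):
  Treatment A, Success: 163×164/462 = 57.8615
  Treatment A, Partial: 163×218/462 = 76.9134
  Treatment A, Failure: 163×80/462 = 28.2251
  Treatment B, Success: 183×164/462 = 64.9610
  Treatment B, Partial: 183×218/462 = 86.3506
  Treatment B, Failure: 183×80/462 = 31.6883
  Treatment C, Success: 116×164/462 = 41.1775
  Treatment C, Partial: 116×218/462 = 54.7359
  Treatment C, Failure: 116×80/462 = 20.0866
Contributions (O − E)²/E:
  (85 − 57.8615)²/57.8615 = 12.7286
  (55 − 76.9134)²/76.9134 = 6.2433
  (23 − 28.2251)²/28.2251 = 0.9673
  (65 − 64.9610)²/64.9610 = 0.0000
  (91 − 86.3506)²/86.3506 = 0.2503
  (27 − 31.6883)²/31.6883 = 0.6936
  (14 − 41.1775)²/41.1775 = 17.9374
  (72 − 54.7359)²/54.7359 = 5.4452
  (30 − 20.0866)²/20.0866 = 4.8926
χ² = 12.7286 + 6.2433 + 0.9673 + 0.0000 + 0.2503 + 0.6936 + 17.9374 + 5.4452 + 4.8926 = 49.158
df = (3−1)(3−1) = 4. Since 49.158 > 7.779, reject the null hypothesis of independence at α = 0.1.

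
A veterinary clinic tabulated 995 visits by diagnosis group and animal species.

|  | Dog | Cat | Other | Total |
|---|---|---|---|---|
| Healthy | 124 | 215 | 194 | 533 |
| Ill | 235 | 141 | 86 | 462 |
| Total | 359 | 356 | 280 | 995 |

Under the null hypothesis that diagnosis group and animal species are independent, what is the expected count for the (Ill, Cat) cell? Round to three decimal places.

165.298

Row total (Ill) = 462; column total (Cat) = 356; grand total N = 995.
Expected count = (row total × column total) / N = 462 × 356 / 995 = 165.298.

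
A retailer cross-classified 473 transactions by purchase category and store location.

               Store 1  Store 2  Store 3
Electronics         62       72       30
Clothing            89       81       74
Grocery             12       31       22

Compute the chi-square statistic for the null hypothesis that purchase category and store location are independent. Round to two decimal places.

Row totals: 164, 244, 65. Column totals: 163, 184, 126. Grand total N = 473.
Expected counts (row total × column total / N):
  Electronics, Store 1: 164×163/473 = 56.516
  Electronics, Store 2: 164×184/473 = 63.797
  Electronics, Store 3: 164×126/473 = 43.687
  Clothing, Store 1: 244×163/473 = 84.085
  Clothing, Store 2: 244×184/473 = 94.918
  Clothing, Store 3: 244×126/473 = 64.998
  Grocery, Store 1: 65×163/473 = 22.400
  Grocery, Store 2: 65×184/473 = 25.285
  Grocery, Store 3: 65×126/473 = 17.315
Contributions (O − E)²/E:
  (62 − 56.516)²/56.516 = 0.5321
  (72 − 63.797)²/63.797 = 1.0547
  (30 − 43.687)²/43.687 = 4.2881
  (89 − 84.085)²/84.085 = 0.2873
  (81 − 94.918)²/94.918 = 2.0408
  (74 − 64.998)²/64.998 = 1.2467
  (12 − 22.400)²/22.400 = 4.8286
  (31 − 25.285)²/25.285 = 1.2917
  (22 − 17.315)²/17.315 = 1.2676
χ² = 0.5321 + 1.0547 + 4.2881 + 0.2873 + 2.0408 + 1.2467 + 4.8286 + 1.2917 + 1.2676 = 16.84

16.84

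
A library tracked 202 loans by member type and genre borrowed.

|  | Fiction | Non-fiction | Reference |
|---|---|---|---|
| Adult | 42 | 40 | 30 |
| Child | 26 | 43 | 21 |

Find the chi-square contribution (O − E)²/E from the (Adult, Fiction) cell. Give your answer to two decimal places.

Row total (Adult) = 112; column total (Fiction) = 68; N = 202.
Expected count E = 112 × 68 / 202 = 37.703.
Contribution = (O − E)²/E = (42 − 37.703)² / 37.703 = 0.49.

0.49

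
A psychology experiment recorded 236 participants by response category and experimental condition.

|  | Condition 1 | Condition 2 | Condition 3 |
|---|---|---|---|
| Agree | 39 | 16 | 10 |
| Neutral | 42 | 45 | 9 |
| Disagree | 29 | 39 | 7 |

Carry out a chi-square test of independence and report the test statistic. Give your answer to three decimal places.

Row totals: 65, 96, 75. Column totals: 110, 100, 26. Grand total N = 236.
Expected counts (row total × column total / N):
  Agree, Condition 1: 65×110/236 = 30.2966
  Agree, Condition 2: 65×100/236 = 27.5424
  Agree, Condition 3: 65×26/236 = 7.1610
  Neutral, Condition 1: 96×110/236 = 44.7458
  Neutral, Condition 2: 96×100/236 = 40.6780
  Neutral, Condition 3: 96×26/236 = 10.5763
  Disagree, Condition 1: 75×110/236 = 34.9576
  Disagree, Condition 2: 75×100/236 = 31.7797
  Disagree, Condition 3: 75×26/236 = 8.2627
Contributions (O − E)²/E:
  (39 − 30.2966)²/30.2966 = 2.5003
  (16 − 27.5424)²/27.5424 = 4.8372
  (10 − 7.1610)²/7.1610 = 1.1255
  (42 − 44.7458)²/44.7458 = 0.1685
  (45 − 40.6780)²/40.6780 = 0.4592
  (9 − 10.5763)²/10.5763 = 0.2349
  (29 − 34.9576)²/34.9576 = 1.0153
  (39 − 31.7797)²/31.7797 = 1.6404
  (7 − 8.2627)²/8.2627 = 0.1930
χ² = 2.5003 + 4.8372 + 1.1255 + 0.1685 + 0.4592 + 0.2349 + 1.0153 + 1.6404 + 0.1930 = 12.174

12.174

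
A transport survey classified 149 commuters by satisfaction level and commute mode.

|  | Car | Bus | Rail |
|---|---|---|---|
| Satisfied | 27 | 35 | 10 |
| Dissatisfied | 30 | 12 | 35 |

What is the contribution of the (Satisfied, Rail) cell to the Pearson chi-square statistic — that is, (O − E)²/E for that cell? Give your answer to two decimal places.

6.34

Row total (Satisfied) = 72; column total (Rail) = 45; N = 149.
Expected count E = 72 × 45 / 149 = 21.745.
Contribution = (O − E)²/E = (10 − 21.745)² / 21.745 = 6.34.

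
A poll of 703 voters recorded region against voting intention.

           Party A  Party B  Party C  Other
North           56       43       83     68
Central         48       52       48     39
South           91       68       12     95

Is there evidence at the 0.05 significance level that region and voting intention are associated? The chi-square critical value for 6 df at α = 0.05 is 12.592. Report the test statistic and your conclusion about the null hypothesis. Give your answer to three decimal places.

Row totals: 250, 187, 266. Column totals: 195, 163, 143, 202. Grand total N = 703.
Expected counts (row total × column total / N):
  North, Party A: 250×195/703 = 69.3457
  North, Party B: 250×163/703 = 57.9659
  North, Party C: 250×143/703 = 50.8535
  North, Other: 250×202/703 = 71.8350
  Central, Party A: 187×195/703 = 51.8706
  Central, Party B: 187×163/703 = 43.3585
  Central, Party C: 187×143/703 = 38.0384
  Central, Other: 187×202/703 = 53.7326
  South, Party A: 266×195/703 = 73.7838
  South, Party B: 266×163/703 = 61.6757
  South, Party C: 266×143/703 = 54.1081
  South, Other: 266×202/703 = 76.4324
Contributions (O − E)²/E:
  (56 − 69.3457)²/69.3457 = 2.5684
  (43 − 57.9659)²/57.9659 = 3.8640
  (83 − 50.8535)²/50.8535 = 20.3211
  (68 − 71.8350)²/71.8350 = 0.2047
  (48 − 51.8706)²/51.8706 = 0.2888
  (52 − 43.3585)²/43.3585 = 1.7223
  (48 − 38.0384)²/38.0384 = 2.6088
  (39 − 53.7326)²/53.7326 = 4.0394
  (91 − 73.7838)²/73.7838 = 4.0171
  (68 − 61.6757)²/61.6757 = 0.6485
  (12 − 54.1081)²/54.1081 = 32.7694
  (95 − 76.4324)²/76.4324 = 4.5106
χ² = 2.5684 + 3.8640 + 20.3211 + 0.2047 + 0.2888 + 1.7223 + 2.6088 + 4.0394 + 4.0171 + 0.6485 + 32.7694 + 4.5106 = 77.563
df = (3−1)(4−1) = 6. Since 77.563 > 12.592, reject the null hypothesis of independence at α = 0.05.

77.563; reject H₀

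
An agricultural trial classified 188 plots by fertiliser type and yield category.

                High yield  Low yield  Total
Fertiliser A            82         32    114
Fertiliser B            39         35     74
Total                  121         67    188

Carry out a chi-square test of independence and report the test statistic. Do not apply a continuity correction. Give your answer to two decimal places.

7.23

Grand total N = 188.
Expected counts (row total × column total / N):
  Fertiliser A, High yield: 114×121/188 = 73.372
  Fertiliser A, Low yield: 114×67/188 = 40.628
  Fertiliser B, High yield: 74×121/188 = 47.628
  Fertiliser B, Low yield: 74×67/188 = 26.372
Contributions (O − E)²/E:
  (82 − 73.372)²/73.372 = 1.0146
  (32 − 40.628)²/40.628 = 1.8323
  (39 − 47.628)²/47.628 = 1.5630
  (35 − 26.372)²/26.372 = 2.8228
χ² = 1.0146 + 1.8323 + 1.5630 + 2.8228 = 7.23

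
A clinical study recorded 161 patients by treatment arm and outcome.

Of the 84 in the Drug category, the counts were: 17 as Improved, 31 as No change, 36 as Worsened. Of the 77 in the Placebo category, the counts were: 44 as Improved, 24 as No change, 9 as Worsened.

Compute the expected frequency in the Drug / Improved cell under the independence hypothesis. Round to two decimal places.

31.83

Row total (Drug) = 84; column total (Improved) = 61; grand total N = 161.
Expected count = (row total × column total) / N = 84 × 61 / 161 = 31.83.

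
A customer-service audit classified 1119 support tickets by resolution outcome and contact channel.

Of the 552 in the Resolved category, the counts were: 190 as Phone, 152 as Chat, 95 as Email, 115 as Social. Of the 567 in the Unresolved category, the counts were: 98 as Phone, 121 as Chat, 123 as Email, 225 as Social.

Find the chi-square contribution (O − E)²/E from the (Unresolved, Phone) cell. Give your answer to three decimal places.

15.743

Row total (Unresolved) = 567; column total (Phone) = 288; N = 1119.
Expected count E = 567 × 288 / 1119 = 145.93029.
Contribution = (O − E)²/E = (98 − 145.93029)² / 145.93029 = 15.743.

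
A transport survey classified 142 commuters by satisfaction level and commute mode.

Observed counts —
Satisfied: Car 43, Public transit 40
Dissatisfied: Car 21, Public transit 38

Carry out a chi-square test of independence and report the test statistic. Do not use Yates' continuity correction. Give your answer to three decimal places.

3.662

Row totals: 83, 59. Column totals: 64, 78. Grand total N = 142.
Expected counts (row total × column total / N):
  Satisfied, Car: 83×64/142 = 37.4085
  Satisfied, Public transit: 83×78/142 = 45.5915
  Dissatisfied, Car: 59×64/142 = 26.5915
  Dissatisfied, Public transit: 59×78/142 = 32.4085
Contributions (O − E)²/E:
  (43 − 37.4085)²/37.4085 = 0.8358
  (40 − 45.5915)²/45.5915 = 0.6858
  (21 − 26.5915)²/26.5915 = 1.1757
  (38 − 32.4085)²/32.4085 = 0.9647
χ² = 0.8358 + 0.6858 + 1.1757 + 0.9647 = 3.662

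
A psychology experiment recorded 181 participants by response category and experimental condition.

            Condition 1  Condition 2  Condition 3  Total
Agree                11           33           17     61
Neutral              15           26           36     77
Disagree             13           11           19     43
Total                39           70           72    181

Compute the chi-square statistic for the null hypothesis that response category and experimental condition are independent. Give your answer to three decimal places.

Grand total N = 181.
Expected counts (row total × column total / N):
  Agree, Condition 1: 61×39/181 = 13.14365
  Agree, Condition 2: 61×70/181 = 23.59116
  Agree, Condition 3: 61×72/181 = 24.26519
  Neutral, Condition 1: 77×39/181 = 16.59116
  Neutral, Condition 2: 77×70/181 = 29.77901
  Neutral, Condition 3: 77×72/181 = 30.62983
  Disagree, Condition 1: 43×39/181 = 9.26519
  Disagree, Condition 2: 43×70/181 = 16.62983
  Disagree, Condition 3: 43×72/181 = 17.10497
Contributions (O − E)²/E:
  (11 − 13.14365)²/13.14365 = 0.3496
  (33 − 23.59116)²/23.59116 = 3.7525
  (17 − 24.26519)²/24.26519 = 2.1753
  (15 − 16.59116)²/16.59116 = 0.1526
  (26 − 29.77901)²/29.77901 = 0.4796
  (36 − 30.62983)²/30.62983 = 0.9415
  (13 − 9.26519)²/9.26519 = 1.5055
  (11 − 16.62983)²/16.62983 = 1.9059
  (19 − 17.10497)²/17.10497 = 0.2099
χ² = 0.3496 + 3.7525 + 2.1753 + 0.1526 + 0.4796 + 0.9415 + 1.5055 + 1.9059 + 0.2099 = 11.472

11.472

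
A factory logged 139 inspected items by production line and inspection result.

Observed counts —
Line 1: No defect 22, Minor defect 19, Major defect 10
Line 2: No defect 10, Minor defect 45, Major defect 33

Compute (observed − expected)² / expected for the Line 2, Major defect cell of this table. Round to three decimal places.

1.226

Row total (Line 2) = 88; column total (Major defect) = 43; N = 139.
Expected count E = 88 × 43 / 139 = 27.2230.
Contribution = (O − E)²/E = (33 − 27.2230)² / 27.2230 = 1.226.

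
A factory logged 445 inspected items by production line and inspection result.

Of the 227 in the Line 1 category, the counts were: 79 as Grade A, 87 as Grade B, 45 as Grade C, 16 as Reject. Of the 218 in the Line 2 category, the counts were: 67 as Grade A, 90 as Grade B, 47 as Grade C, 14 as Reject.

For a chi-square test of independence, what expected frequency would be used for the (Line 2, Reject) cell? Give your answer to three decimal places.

14.697

Row total (Line 2) = 218; column total (Reject) = 30; grand total N = 445.
Expected count = (row total × column total) / N = 218 × 30 / 445 = 14.697.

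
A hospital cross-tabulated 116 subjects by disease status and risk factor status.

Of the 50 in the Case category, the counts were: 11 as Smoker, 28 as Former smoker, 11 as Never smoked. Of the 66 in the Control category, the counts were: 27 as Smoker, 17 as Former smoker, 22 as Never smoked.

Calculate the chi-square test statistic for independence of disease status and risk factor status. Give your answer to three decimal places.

11.097

Row totals: 50, 66. Column totals: 38, 45, 33. Grand total N = 116.
Expected counts (row total × column total / N):
  Case, Smoker: 50×38/116 = 16.3793
  Case, Former smoker: 50×45/116 = 19.3966
  Case, Never smoked: 50×33/116 = 14.2241
  Control, Smoker: 66×38/116 = 21.6207
  Control, Former smoker: 66×45/116 = 25.6034
  Control, Never smoked: 66×33/116 = 18.7759
Contributions (O − E)²/E:
  (11 − 16.3793)²/16.3793 = 1.7667
  (28 − 19.3966)²/19.3966 = 3.8161
  (11 − 14.2241)²/14.2241 = 0.7308
  (27 − 21.6207)²/21.6207 = 1.3384
  (17 − 25.6034)²/25.6034 = 2.8910
  (22 − 18.7759)²/18.7759 = 0.5536
χ² = 1.7667 + 3.8161 + 0.7308 + 1.3384 + 2.8910 + 0.5536 = 11.097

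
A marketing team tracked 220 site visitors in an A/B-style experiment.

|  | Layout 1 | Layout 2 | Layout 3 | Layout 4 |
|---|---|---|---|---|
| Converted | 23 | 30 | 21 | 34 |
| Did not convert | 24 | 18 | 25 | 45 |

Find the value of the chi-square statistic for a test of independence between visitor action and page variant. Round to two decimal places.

Row totals: 108, 112. Column totals: 47, 48, 46, 79. Grand total N = 220.
Expected counts (row total × column total / N):
  Converted, Layout 1: 108×47/220 = 23.073
  Converted, Layout 2: 108×48/220 = 23.564
  Converted, Layout 3: 108×46/220 = 22.582
  Converted, Layout 4: 108×79/220 = 38.782
  Did not convert, Layout 1: 112×47/220 = 23.927
  Did not convert, Layout 2: 112×48/220 = 24.436
  Did not convert, Layout 3: 112×46/220 = 23.418
  Did not convert, Layout 4: 112×79/220 = 40.218
Contributions (O − E)²/E:
  (23 − 23.073)²/23.073 = 0.0002
  (30 − 23.564)²/23.564 = 1.7579
  (21 − 22.582)²/22.582 = 0.1108
  (34 − 38.782)²/38.782 = 0.5896
  (24 − 23.927)²/23.927 = 0.0002
  (18 − 24.436)²/24.436 = 1.6951
  (25 − 23.418)²/23.418 = 0.1069
  (45 − 40.218)²/40.218 = 0.5686
χ² = 0.0002 + 1.7579 + 0.1108 + 0.5896 + 0.0002 + 1.6951 + 0.1069 + 0.5686 = 4.83

4.83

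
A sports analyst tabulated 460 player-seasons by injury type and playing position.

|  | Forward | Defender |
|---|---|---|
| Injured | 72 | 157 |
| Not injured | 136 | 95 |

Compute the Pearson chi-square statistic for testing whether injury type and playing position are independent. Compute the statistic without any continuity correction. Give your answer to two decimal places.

34.94

Row totals: 229, 231. Column totals: 208, 252. Grand total N = 460.
Expected counts (row total × column total / N):
  Injured, Forward: 229×208/460 = 103.548
  Injured, Defender: 229×252/460 = 125.452
  Not injured, Forward: 231×208/460 = 104.452
  Not injured, Defender: 231×252/460 = 126.548
Contributions (O − E)²/E:
  (72 − 103.548)²/103.548 = 9.6117
  (157 − 125.452)²/125.452 = 7.9335
  (136 − 104.452)²/104.452 = 9.5286
  (95 − 126.548)²/126.548 = 7.8648
χ² = 9.6117 + 7.9335 + 9.5286 + 7.8648 = 34.94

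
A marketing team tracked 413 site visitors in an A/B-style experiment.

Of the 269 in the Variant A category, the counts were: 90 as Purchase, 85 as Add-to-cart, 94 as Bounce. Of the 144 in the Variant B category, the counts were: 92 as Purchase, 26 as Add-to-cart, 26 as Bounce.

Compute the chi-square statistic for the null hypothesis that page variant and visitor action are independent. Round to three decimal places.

35.318

Row totals: 269, 144. Column totals: 182, 111, 120. Grand total N = 413.
Expected counts (row total × column total / N):
  Variant A, Purchase: 269×182/413 = 118.5424
  Variant A, Add-to-cart: 269×111/413 = 72.2978
  Variant A, Bounce: 269×120/413 = 78.1598
  Variant B, Purchase: 144×182/413 = 63.4576
  Variant B, Add-to-cart: 144×111/413 = 38.7022
  Variant B, Bounce: 144×120/413 = 41.8402
Contributions (O − E)²/E:
  (90 − 118.5424)²/118.5424 = 6.8724
  (85 − 72.2978)²/72.2978 = 2.2317
  (94 − 78.1598)²/78.1598 = 3.2102
  (92 − 63.4576)²/63.4576 = 12.8380
  (26 − 38.7022)²/38.7022 = 4.1689
  (26 − 41.8402)²/41.8402 = 5.9969
χ² = 6.8724 + 2.2317 + 3.2102 + 12.8380 + 4.1689 + 5.9969 = 35.318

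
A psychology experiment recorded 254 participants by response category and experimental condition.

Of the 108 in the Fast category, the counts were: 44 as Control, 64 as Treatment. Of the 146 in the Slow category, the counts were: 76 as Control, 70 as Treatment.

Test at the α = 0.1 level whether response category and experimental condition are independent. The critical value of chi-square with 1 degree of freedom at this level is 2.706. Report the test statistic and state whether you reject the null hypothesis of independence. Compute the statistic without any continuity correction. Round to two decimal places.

3.19; reject H₀

Row totals: 108, 146. Column totals: 120, 134. Grand total N = 254.
Expected counts (row total × column total / N):
  Fast, Control: 108×120/254 = 51.024
  Fast, Treatment: 108×134/254 = 56.976
  Slow, Control: 146×120/254 = 68.976
  Slow, Treatment: 146×134/254 = 77.024
Contributions (O − E)²/E:
  (44 − 51.024)²/51.024 = 0.9669
  (64 − 56.976)²/56.976 = 0.8659
  (76 − 68.976)²/68.976 = 0.7153
  (70 − 77.024)²/77.024 = 0.6405
χ² = 0.9669 + 0.8659 + 0.7153 + 0.6405 = 3.19
df = (2−1)(2−1) = 1. Since 3.19 > 2.706, reject the null hypothesis of independence at α = 0.1.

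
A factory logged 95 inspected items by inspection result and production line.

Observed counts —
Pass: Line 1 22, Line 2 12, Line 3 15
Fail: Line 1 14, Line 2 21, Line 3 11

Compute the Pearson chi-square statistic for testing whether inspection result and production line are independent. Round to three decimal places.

Row totals: 49, 46. Column totals: 36, 33, 26. Grand total N = 95.
Expected counts (row total × column total / N):
  Pass, Line 1: 49×36/95 = 18.5684
  Pass, Line 2: 49×33/95 = 17.0211
  Pass, Line 3: 49×26/95 = 13.4105
  Fail, Line 1: 46×36/95 = 17.4316
  Fail, Line 2: 46×33/95 = 15.9789
  Fail, Line 3: 46×26/95 = 12.5895
Contributions (O − E)²/E:
  (22 − 18.5684)²/18.5684 = 0.6342
  (12 − 17.0211)²/17.0211 = 1.4812
  (15 − 13.4105)²/13.4105 = 0.1884
  (14 − 17.4316)²/17.4316 = 0.6755
  (21 − 15.9789)²/15.9789 = 1.5778
  (11 − 12.5895)²/12.5895 = 0.2007
χ² = 0.6342 + 1.4812 + 0.1884 + 0.6755 + 1.5778 + 0.2007 = 4.758

4.758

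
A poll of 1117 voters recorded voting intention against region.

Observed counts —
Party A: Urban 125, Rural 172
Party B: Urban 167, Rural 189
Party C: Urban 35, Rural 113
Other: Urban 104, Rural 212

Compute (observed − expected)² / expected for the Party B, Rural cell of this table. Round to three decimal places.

4.017

Row total (Party B) = 356; column total (Rural) = 686; N = 1117.
Expected count E = 356 × 686 / 1117 = 218.6356.
Contribution = (O − E)²/E = (189 − 218.6356)² / 218.6356 = 4.017.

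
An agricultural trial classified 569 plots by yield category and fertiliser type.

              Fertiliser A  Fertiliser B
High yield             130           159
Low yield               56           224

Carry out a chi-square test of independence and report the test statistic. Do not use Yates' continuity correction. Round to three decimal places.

40.340

Row totals: 289, 280. Column totals: 186, 383. Grand total N = 569.
Expected counts (row total × column total / N):
  High yield, Fertiliser A: 289×186/569 = 94.4710
  High yield, Fertiliser B: 289×383/569 = 194.5290
  Low yield, Fertiliser A: 280×186/569 = 91.5290
  Low yield, Fertiliser B: 280×383/569 = 188.4710
Contributions (O − E)²/E:
  (130 − 94.4710)²/94.4710 = 13.3619
  (159 − 194.5290)²/194.5290 = 6.4891
  (56 − 91.5290)²/91.5290 = 13.7914
  (224 − 188.4710)²/188.4710 = 6.6976
χ² = 13.3619 + 6.4891 + 13.7914 + 6.6976 = 40.340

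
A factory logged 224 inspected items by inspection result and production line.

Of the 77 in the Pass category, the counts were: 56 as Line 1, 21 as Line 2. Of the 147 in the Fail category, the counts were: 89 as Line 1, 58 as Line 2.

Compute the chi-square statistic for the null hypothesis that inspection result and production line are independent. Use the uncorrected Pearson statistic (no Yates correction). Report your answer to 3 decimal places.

3.285

Row totals: 77, 147. Column totals: 145, 79. Grand total N = 224.
Expected counts (row total × column total / N):
  Pass, Line 1: 77×145/224 = 49.8438
  Pass, Line 2: 77×79/224 = 27.1562
  Fail, Line 1: 147×145/224 = 95.1562
  Fail, Line 2: 147×79/224 = 51.8438
Contributions (O − E)²/E:
  (56 − 49.8438)²/49.8438 = 0.7604
  (21 − 27.1562)²/27.1562 = 1.3956
  (89 − 95.1562)²/95.1562 = 0.3983
  (58 − 51.8438)²/51.8438 = 0.7310
χ² = 0.7604 + 1.3956 + 0.3983 + 0.7310 = 3.285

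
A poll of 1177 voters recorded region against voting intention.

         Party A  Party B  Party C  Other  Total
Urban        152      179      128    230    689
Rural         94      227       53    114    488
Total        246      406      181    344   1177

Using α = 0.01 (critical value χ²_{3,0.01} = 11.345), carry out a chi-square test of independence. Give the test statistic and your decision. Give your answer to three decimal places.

56.877; reject H₀

Grand total N = 1177.
Expected counts (row total × column total / N):
  Urban, Party A: 689×246/1177 = 144.0051
  Urban, Party B: 689×406/1177 = 237.6669
  Urban, Party C: 689×181/1177 = 105.9550
  Urban, Other: 689×344/1177 = 201.3730
  Rural, Party A: 488×246/1177 = 101.9949
  Rural, Party B: 488×406/1177 = 168.3331
  Rural, Party C: 488×181/1177 = 75.0450
  Rural, Other: 488×344/1177 = 142.6270
Contributions (O − E)²/E:
  (152 − 144.0051)²/144.0051 = 0.4439
  (179 − 237.6669)²/237.6669 = 14.4816
  (128 − 105.9550)²/105.9550 = 4.5867
  (230 − 201.3730)²/201.3730 = 4.0696
  (94 − 101.9949)²/101.9949 = 0.6267
  (227 − 168.3331)²/168.3331 = 20.4464
  (53 − 75.0450)²/75.0450 = 6.4759
  (114 − 142.6270)²/142.6270 = 5.7458
χ² = 0.4439 + 14.4816 + 4.5867 + 4.0696 + 0.6267 + 20.4464 + 6.4759 + 5.7458 = 56.877
df = (2−1)(4−1) = 3. Since 56.877 > 11.345, reject the null hypothesis of independence at α = 0.01.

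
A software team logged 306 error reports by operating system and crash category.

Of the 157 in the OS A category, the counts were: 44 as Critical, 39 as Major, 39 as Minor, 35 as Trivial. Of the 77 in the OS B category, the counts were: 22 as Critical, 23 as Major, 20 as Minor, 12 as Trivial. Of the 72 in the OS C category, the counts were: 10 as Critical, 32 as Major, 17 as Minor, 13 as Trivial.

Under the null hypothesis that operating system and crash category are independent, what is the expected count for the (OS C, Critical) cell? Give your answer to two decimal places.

Row total (OS C) = 72; column total (Critical) = 76; grand total N = 306.
Expected count = (row total × column total) / N = 72 × 76 / 306 = 17.88.

17.88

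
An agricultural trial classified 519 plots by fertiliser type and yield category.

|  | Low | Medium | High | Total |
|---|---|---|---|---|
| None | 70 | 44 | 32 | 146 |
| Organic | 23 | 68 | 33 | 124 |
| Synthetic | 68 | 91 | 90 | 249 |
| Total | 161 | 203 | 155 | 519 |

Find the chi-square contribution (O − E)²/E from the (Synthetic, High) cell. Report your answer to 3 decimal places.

Row total (Synthetic) = 249; column total (High) = 155; N = 519.
Expected count E = 249 × 155 / 519 = 74.3642.
Contribution = (O − E)²/E = (90 − 74.3642)² / 74.3642 = 3.288.

3.288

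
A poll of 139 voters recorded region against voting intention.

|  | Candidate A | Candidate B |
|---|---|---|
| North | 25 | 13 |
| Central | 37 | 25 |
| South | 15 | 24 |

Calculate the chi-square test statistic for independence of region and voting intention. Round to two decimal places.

Row totals: 38, 62, 39. Column totals: 77, 62. Grand total N = 139.
Expected counts (row total × column total / N):
  North, Candidate A: 38×77/139 = 21.050
  North, Candidate B: 38×62/139 = 16.950
  Central, Candidate A: 62×77/139 = 34.345
  Central, Candidate B: 62×62/139 = 27.655
  South, Candidate A: 39×77/139 = 21.604
  South, Candidate B: 39×62/139 = 17.396
Contributions (O − E)²/E:
  (25 − 21.050)²/21.050 = 0.7412
  (13 − 16.950)²/16.950 = 0.9205
  (37 − 34.345)²/34.345 = 0.2052
  (25 − 27.655)²/27.655 = 0.2549
  (15 − 21.604)²/21.604 = 2.0187
  (24 − 17.396)²/17.396 = 2.5071
χ² = 0.7412 + 0.9205 + 0.2052 + 0.2549 + 2.0187 + 2.5071 = 6.65

6.65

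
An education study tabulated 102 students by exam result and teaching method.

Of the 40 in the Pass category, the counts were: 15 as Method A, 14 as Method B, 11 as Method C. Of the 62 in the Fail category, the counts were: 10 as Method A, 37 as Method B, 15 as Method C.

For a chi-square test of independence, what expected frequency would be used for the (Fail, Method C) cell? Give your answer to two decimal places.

Row total (Fail) = 62; column total (Method C) = 26; grand total N = 102.
Expected count = (row total × column total) / N = 62 × 26 / 102 = 15.80.

15.80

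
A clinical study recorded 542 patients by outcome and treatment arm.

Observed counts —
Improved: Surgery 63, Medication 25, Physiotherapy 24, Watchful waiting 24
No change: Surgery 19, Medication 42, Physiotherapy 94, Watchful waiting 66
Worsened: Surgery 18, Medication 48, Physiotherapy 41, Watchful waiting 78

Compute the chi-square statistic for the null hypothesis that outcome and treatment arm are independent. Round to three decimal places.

Row totals: 136, 221, 185. Column totals: 100, 115, 159, 168. Grand total N = 542.
Expected counts (row total × column total / N):
  Improved, Surgery: 136×100/542 = 25.09225
  Improved, Medication: 136×115/542 = 28.85609
  Improved, Physiotherapy: 136×159/542 = 39.89668
  Improved, Watchful waiting: 136×168/542 = 42.15498
  No change, Surgery: 221×100/542 = 40.77491
  No change, Medication: 221×115/542 = 46.89114
  No change, Physiotherapy: 221×159/542 = 64.83210
  No change, Watchful waiting: 221×168/542 = 68.50185
  Worsened, Surgery: 185×100/542 = 34.13284
  Worsened, Medication: 185×115/542 = 39.25277
  Worsened, Physiotherapy: 185×159/542 = 54.27122
  Worsened, Watchful waiting: 185×168/542 = 57.34317
Contributions (O − E)²/E:
  (63 − 25.09225)²/25.09225 = 57.2686
  (25 − 28.85609)²/28.85609 = 0.5153
  (24 − 39.89668)²/39.89668 = 6.3340
  (24 − 42.15498)²/42.15498 = 7.8188
  (19 − 40.77491)²/40.77491 = 11.6284
  (42 − 46.89114)²/46.89114 = 0.5102
  (94 − 64.83210)²/64.83210 = 13.1226
  (66 − 68.50185)²/68.50185 = 0.0914
  (18 − 34.13284)²/34.13284 = 7.6252
  (48 − 39.25277)²/39.25277 = 1.9493
  (41 − 54.27122)²/54.27122 = 3.2453
  (78 − 57.34317)²/57.34317 = 7.4412
χ² = 57.2686 + 0.5153 + 6.3340 + 7.8188 + 11.6284 + 0.5102 + 13.1226 + 0.0914 + 7.6252 + 1.9493 + 3.2453 + 7.4412 = 117.550

117.550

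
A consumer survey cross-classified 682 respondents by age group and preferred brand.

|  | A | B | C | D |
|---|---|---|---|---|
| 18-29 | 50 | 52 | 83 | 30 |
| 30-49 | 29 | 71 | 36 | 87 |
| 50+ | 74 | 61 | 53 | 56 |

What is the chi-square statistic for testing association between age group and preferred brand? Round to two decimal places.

Row totals: 215, 223, 244. Column totals: 153, 184, 172, 173. Grand total N = 682.
Expected counts (row total × column total / N):
  18-29, A: 215×153/682 = 48.233
  18-29, B: 215×184/682 = 58.006
  18-29, C: 215×172/682 = 54.223
  18-29, D: 215×173/682 = 54.538
  30-49, A: 223×153/682 = 50.028
  30-49, B: 223×184/682 = 60.164
  30-49, C: 223×172/682 = 56.240
  30-49, D: 223×173/682 = 56.567
  50+, A: 244×153/682 = 54.739
  50+, B: 244×184/682 = 65.830
  50+, C: 244×172/682 = 61.537
  50+, D: 244×173/682 = 61.894
Contributions (O − E)²/E:
  (50 − 48.233)²/48.233 = 0.0647
  (52 − 58.006)²/58.006 = 0.6219
  (83 − 54.223)²/54.223 = 15.2724
  (30 − 54.538)²/54.538 = 11.0403
  (29 − 50.028)²/50.028 = 8.8386
  (71 − 60.164)²/60.164 = 1.9516
  (36 − 56.240)²/56.240 = 7.2841
  (87 − 56.567)²/56.567 = 16.3729
  (74 − 54.739)²/54.739 = 6.7774
  (61 − 65.830)²/65.830 = 0.3544
  (53 − 61.537)²/61.537 = 1.1843
  (56 − 61.894)²/61.894 = 0.5613
χ² = 0.0647 + 0.6219 + 15.2724 + 11.0403 + 8.8386 + 1.9516 + 7.2841 + 16.3729 + 6.7774 + 0.3544 + 1.1843 + 0.5613 = 70.32

70.32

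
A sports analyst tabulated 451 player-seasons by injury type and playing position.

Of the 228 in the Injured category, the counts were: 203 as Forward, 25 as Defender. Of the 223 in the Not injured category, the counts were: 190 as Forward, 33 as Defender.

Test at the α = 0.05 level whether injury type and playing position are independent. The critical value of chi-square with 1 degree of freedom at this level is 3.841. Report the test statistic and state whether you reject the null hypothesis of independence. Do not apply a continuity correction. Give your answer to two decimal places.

1.48; fail to reject H₀

Row totals: 228, 223. Column totals: 393, 58. Grand total N = 451.
Expected counts (row total × column total / N):
  Injured, Forward: 228×393/451 = 198.678
  Injured, Defender: 228×58/451 = 29.322
  Not injured, Forward: 223×393/451 = 194.322
  Not injured, Defender: 223×58/451 = 28.678
Contributions (O − E)²/E:
  (203 − 198.678)²/198.678 = 0.0940
  (25 − 29.322)²/29.322 = 0.6371
  (190 − 194.322)²/194.322 = 0.0961
  (33 − 28.678)²/28.678 = 0.6514
χ² = 0.0940 + 0.6371 + 0.0961 + 0.6514 = 1.48
df = (2−1)(2−1) = 1. Since 1.48 < 3.841, fail to reject the null hypothesis of independence at α = 0.05.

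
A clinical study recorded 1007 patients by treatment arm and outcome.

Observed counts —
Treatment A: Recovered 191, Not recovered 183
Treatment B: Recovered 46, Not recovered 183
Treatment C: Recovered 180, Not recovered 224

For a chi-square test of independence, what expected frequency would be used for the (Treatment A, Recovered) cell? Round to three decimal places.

154.874

Row total (Treatment A) = 374; column total (Recovered) = 417; grand total N = 1007.
Expected count = (row total × column total) / N = 374 × 417 / 1007 = 154.874.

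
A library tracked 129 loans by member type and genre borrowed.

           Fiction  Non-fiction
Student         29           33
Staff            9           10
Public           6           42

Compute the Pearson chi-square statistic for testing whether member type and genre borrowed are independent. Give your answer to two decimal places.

15.88

Row totals: 62, 19, 48. Column totals: 44, 85. Grand total N = 129.
Expected counts (row total × column total / N):
  Student, Fiction: 62×44/129 = 21.147
  Student, Non-fiction: 62×85/129 = 40.853
  Staff, Fiction: 19×44/129 = 6.481
  Staff, Non-fiction: 19×85/129 = 12.519
  Public, Fiction: 48×44/129 = 16.372
  Public, Non-fiction: 48×85/129 = 31.628
Contributions (O − E)²/E:
  (29 − 21.147)²/21.147 = 2.9162
  (33 − 40.853)²/40.853 = 1.5095
  (9 − 6.481)²/6.481 = 0.9791
  (10 − 12.519)²/12.519 = 0.5069
  (6 − 16.372)²/16.372 = 6.5709
  (42 − 31.628)²/31.628 = 3.4014
χ² = 2.9162 + 1.5095 + 0.9791 + 0.5069 + 6.5709 + 3.4014 = 15.88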